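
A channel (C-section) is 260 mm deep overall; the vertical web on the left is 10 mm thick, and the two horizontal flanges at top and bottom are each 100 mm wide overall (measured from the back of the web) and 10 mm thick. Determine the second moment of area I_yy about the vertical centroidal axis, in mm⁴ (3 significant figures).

Decompose the section into non-overlapping parts with the origin at the bottom-left of its bounding rectangle.
Web: 10 × 260, A = 2 600 mm², x = 5 mm, Ī = 21 667 mm⁴.
Top flange (beyond web): 90 × 10, A = 900 mm², x = 55 mm, Ī = 607 500 mm⁴.
Bottom flange (beyond web): 90 × 10, A = 900 mm², x = 55 mm, Ī = 607 500 mm⁴.
Centroid: x̄ = ΣA·x / ΣA = 25.455 mm.
Transfer each piece to the vertical centroidal axis using Ī + A·d² with d = x − 25.455:
  web: d = -20.455 mm → contributes +1 109 477 mm⁴
  top flange (beyond web): d = 29.545 mm → contributes +1 393 140 mm⁴
  bottom flange (beyond web): d = 29.545 mm → contributes +1 393 140 mm⁴
Total I = 3 895 758 mm⁴.

I_yy ≈ 3.90 × 10⁶ mm⁴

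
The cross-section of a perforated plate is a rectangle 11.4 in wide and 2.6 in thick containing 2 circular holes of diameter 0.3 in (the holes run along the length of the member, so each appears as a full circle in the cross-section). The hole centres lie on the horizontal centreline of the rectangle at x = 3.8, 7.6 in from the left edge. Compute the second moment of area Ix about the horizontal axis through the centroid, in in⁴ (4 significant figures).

Split into non-overlapping primitives; take the origin at the lower-left of the bounding box.
Plate: 11.4 × 2.6, A = 29.64 in², y = 1.3 in, Ī = 16.6972 in⁴.
Hole 1 (subtracted): ⌀0.3, A = 0.0706858 in², y = 1.3 in, Ī = 0.000397608 in⁴.
Hole 2 (subtracted): ⌀0.3, A = 0.0706858 in², y = 1.3 in, Ī = 0.000397608 in⁴.
By symmetry the centroid is at mid-height, ȳ = 1.3 in.
All pieces are centred on the horizontal axis through the centroid, so I = ΣĪ (holes subtracted) = 16.6964 in⁴.

Ix ≈ 16.70 in⁴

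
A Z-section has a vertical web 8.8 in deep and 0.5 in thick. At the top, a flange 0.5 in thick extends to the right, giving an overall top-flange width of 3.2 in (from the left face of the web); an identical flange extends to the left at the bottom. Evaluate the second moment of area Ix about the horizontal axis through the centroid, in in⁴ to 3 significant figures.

Decompose the section into non-overlapping parts with the origin at the bottom-left of its bounding rectangle.
Web: 0.5 × 8.8, A = 4.4 in², y = 4.4 in, Ī = 28.395 in⁴.
Top flange (beyond web): 2.7 × 0.5, A = 1.35 in², y = 8.55 in, Ī = 0.028125 in⁴.
Bottom flange (beyond web): 2.7 × 0.5, A = 1.35 in², y = 0.25 in, Ī = 0.028125 in⁴.
Centroid: ȳ = ΣA·y / ΣA = 4.4 in.
Transfer each piece to the horizontal axis through the centroid using Ī + A·d² with d = y − 4.4:
  web: d = 0 in → contributes +28.395 in⁴
  top flange (beyond web): d = 4.15 in → contributes +23.279 in⁴
  bottom flange (beyond web): d = -4.15 in → contributes +23.279 in⁴
Total I = 74.952 in⁴.

Ix ≈ 75.0 in⁴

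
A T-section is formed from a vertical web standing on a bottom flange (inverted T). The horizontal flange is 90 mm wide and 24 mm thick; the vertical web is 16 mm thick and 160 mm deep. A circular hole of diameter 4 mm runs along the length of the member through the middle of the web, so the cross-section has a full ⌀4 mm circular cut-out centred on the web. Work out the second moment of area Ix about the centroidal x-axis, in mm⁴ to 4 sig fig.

Treat the section as a set of non-overlapping primitives; coordinates are from the bounding-box lower-left.
Flange: 90 × 24, A = 2 160 mm², y = 12 mm, Ī = 103 680 mm⁴.
Web: 16 × 160, A = 2 560 mm², y = 104 mm, Ī = 5 461 333 mm⁴.
Hole (subtracted): ⌀4, A = 12.5664 mm², y = 104 mm, Ī = 12.5664 mm⁴.
Centroid: ȳ = ΣA·y / ΣA = 61.7859 mm.
Transfer each piece to the centroidal x-axis using Ī + A·d² with d = y − 61.7859:
  flange: d = -49.7859 mm → contributes +5 457 537 mm⁴
  web: d = 42.2141 mm → contributes +10 023 327 mm⁴
  hole: d = 42.2141 mm → contributes −22406.2 mm⁴
Total I = 15 458 458 mm⁴.

Ix ≈ 1.546 × 10⁷ mm⁴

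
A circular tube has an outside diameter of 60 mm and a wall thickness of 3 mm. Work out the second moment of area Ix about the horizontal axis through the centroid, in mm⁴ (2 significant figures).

Ix ≈ 2.2 × 10⁵ mm⁴

Break the section into simple shapes (no overlaps), measuring from the bottom-left corner of the bounding box.
Outer circle: ⌀60, A = 2 827 mm², y = 30 mm, Ī = 636 173 mm⁴.
Bore (subtracted): ⌀54, A = 2 290 mm², y = 30 mm, Ī = 417 393 mm⁴.
By symmetry the centroid is at mid-height, ȳ = 30 mm.
All pieces are centred on the horizontal axis through the centroid, so I = ΣĪ (holes subtracted) = 218 780 mm⁴.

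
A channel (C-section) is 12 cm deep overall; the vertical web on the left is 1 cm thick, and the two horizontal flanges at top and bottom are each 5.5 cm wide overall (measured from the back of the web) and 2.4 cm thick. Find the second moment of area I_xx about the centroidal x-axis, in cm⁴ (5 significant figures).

I_xx ≈ 652.03 cm⁴

Break the section into simple shapes (no overlaps), measuring from the bottom-left corner of the bounding box.
Web: 1 × 12, A = 12 cm², y = 6 cm, Ī = 144 cm⁴.
Top flange (beyond web): 4.5 × 2.4, A = 10.8 cm², y = 10.8 cm, Ī = 5.184 cm⁴.
Bottom flange (beyond web): 4.5 × 2.4, A = 10.8 cm², y = 1.2 cm, Ī = 5.184 cm⁴.
By symmetry the centroid is at mid-height, ȳ = 6 cm.
Transfer each piece to the centroidal x-axis using Ī + A·d² with d = y − 6:
  web: d = 0 cm → contributes +144 cm⁴
  top flange (beyond web): d = 4.8 cm → contributes +254.016 cm⁴
  bottom flange (beyond web): d = -4.8 cm → contributes +254.016 cm⁴
Total I = 652.032 cm⁴.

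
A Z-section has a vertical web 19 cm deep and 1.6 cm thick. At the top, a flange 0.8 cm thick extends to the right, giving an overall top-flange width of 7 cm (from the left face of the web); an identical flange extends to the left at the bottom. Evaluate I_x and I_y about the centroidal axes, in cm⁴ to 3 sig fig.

Decompose the section into non-overlapping parts with the origin at the bottom-left of its bounding rectangle.
Web: 1.6 × 19, A = 30.4 cm², y = 9.5 cm, Ī = 914.53 cm⁴.
Top flange (beyond web): 5.4 × 0.8, A = 4.32 cm², y = 18.6 cm, Ī = 0.2304 cm⁴.
Bottom flange (beyond web): 5.4 × 0.8, A = 4.32 cm², y = 0.4 cm, Ī = 0.2304 cm⁴.
Centroid: ȳ = ΣA·y / ΣA = 9.5 cm.
Transfer each piece to the centroidal x-axis using Ī + A·d² with d = y − 9.5:
  web: d = 0 cm → contributes +914.53 cm⁴
  top flange (beyond web): d = 9.1 cm → contributes +357.97 cm⁴
  bottom flange (beyond web): d = -9.1 cm → contributes +357.97 cm⁴
Total I = 1630.5 cm⁴.
For the y-axis: x̄ = 6.2 cm.
Repeating about the centroidal y-axis gives I_y = 133.32 cm⁴.

I_x ≈ 1630 cm⁴, I_y ≈ 133 cm⁴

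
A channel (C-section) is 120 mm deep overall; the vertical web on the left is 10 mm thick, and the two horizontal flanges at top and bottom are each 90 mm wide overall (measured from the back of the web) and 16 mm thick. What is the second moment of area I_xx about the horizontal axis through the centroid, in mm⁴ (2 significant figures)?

I_xx ≈ 8.4 × 10⁶ mm⁴

Treat the section as a set of non-overlapping primitives; coordinates are from the bounding-box lower-left.
Web: 10 × 120, A = 1 200 mm², y = 60 mm, Ī = 1 440 000 mm⁴.
Top flange (beyond web): 80 × 16, A = 1 280 mm², y = 112 mm, Ī = 27 307 mm⁴.
Bottom flange (beyond web): 80 × 16, A = 1 280 mm², y = 8 mm, Ī = 27 307 mm⁴.
By symmetry the centroid is at mid-height, ȳ = 60 mm.
Transfer each piece to the horizontal axis through the centroid using Ī + A·d² with d = y − 60:
  web: d = 0 mm → contributes +1 440 000 mm⁴
  top flange (beyond web): d = 52 mm → contributes +3 488 427 mm⁴
  bottom flange (beyond web): d = -52 mm → contributes +3 488 427 mm⁴
Total I = 8 416 853 mm⁴.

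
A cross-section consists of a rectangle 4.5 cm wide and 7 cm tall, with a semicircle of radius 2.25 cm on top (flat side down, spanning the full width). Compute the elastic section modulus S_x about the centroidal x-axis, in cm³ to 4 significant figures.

S_x ≈ 53.06 cm³

Split into non-overlapping primitives; take the origin at the lower-left of the bounding box.
Rectangular body: 4.5 × 7, A = 31.5 cm², y = 3.5 cm, Ī = 128.625 cm⁴.
Semicircular cap: semicircle r = 2.25, A = 7.95216 cm², y = 7.95493 cm, Ī = 2.81295 cm⁴.
Centroid: ȳ = ΣA·y / ΣA = 4.39796 cm.
Transfer each piece to the centroidal x-axis using Ī + A·d² with d = y − 4.39796:
  rectangular body: d = -0.897956 cm → contributes +154.024 cm⁴
  semicircular cap: d = 3.55697 cm → contributes +103.424 cm⁴
Total I = 257.448 cm⁴.
Extreme fibre distance c = 4.85204 cm; S = I/c = 53.0598 cm³.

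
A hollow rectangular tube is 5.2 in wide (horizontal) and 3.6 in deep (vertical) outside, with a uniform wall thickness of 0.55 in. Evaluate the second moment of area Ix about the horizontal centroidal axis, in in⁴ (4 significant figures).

Split into non-overlapping primitives; take the origin at the lower-left of the bounding box.
Outer rectangle: 5.2 × 3.6, A = 18.72 in², y = 1.8 in, Ī = 20.2176 in⁴.
Inner void (subtracted): 4.1 × 2.5, A = 10.25 in², y = 1.8 in, Ī = 5.33854 in⁴.
By symmetry the centroid is at mid-height, ȳ = 1.8 in.
All pieces are centred on the horizontal centroidal axis, so I = ΣĪ (holes subtracted) = 14.8791 in⁴.

Ix ≈ 14.88 in⁴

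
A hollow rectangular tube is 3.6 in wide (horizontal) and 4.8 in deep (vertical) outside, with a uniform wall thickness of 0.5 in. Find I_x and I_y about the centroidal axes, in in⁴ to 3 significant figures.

I_x ≈ 21.3 in⁴, I_y ≈ 13.1 in⁴

Treat the section as a set of non-overlapping primitives; coordinates are from the bounding-box lower-left.
Outer rectangle: 3.6 × 4.8, A = 17.28 in², y = 2.4 in, Ī = 33.178 in⁴.
Inner void (subtracted): 2.6 × 3.8, A = 9.88 in², y = 2.4 in, Ī = 11.889 in⁴.
By symmetry the centroid is at mid-height, ȳ = 2.4 in.
All pieces are centred on the centroidal x-axis, so I = ΣĪ (holes subtracted) = 21.289 in⁴.
Repeating about the centroidal y-axis gives I_y = 13.097 in⁴.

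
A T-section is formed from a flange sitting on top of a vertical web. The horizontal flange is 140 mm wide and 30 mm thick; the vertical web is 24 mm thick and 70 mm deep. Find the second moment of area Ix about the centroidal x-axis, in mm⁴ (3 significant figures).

Break the section into simple shapes (no overlaps), measuring from the bottom-left corner of the bounding box.
Flange: 140 × 30, A = 4 200 mm², y = 85 mm, Ī = 315 000 mm⁴.
Web: 24 × 70, A = 1 680 mm², y = 35 mm, Ī = 686 000 mm⁴.
Centroid: ȳ = ΣA·y / ΣA = 70.714 mm.
Transfer each piece to the centroidal x-axis using Ī + A·d² with d = y − 70.714:
  flange: d = 14.286 mm → contributes +1 172 143 mm⁴
  web: d = -35.714 mm → contributes +2 828 857 mm⁴
Total I = 4 001 000 mm⁴.

Ix ≈ 4.00 × 10⁶ mm⁴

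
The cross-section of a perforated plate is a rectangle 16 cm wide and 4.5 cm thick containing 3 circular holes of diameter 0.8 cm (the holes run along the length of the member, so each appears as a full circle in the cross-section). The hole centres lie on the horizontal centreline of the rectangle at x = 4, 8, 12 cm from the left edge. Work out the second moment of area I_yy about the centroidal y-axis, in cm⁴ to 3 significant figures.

I_yy ≈ 1520 cm⁴

Treat the section as a set of non-overlapping primitives; coordinates are from the bounding-box lower-left.
Plate: 16 × 4.5, A = 72 cm², x = 8 cm, Ī = 1 536 cm⁴.
Hole 1 (subtracted): ⌀0.8, A = 0.50265 cm², x = 4 cm, Ī = 0.020106 cm⁴.
Hole 2 (subtracted): ⌀0.8, A = 0.50265 cm², x = 8 cm, Ī = 0.020106 cm⁴.
Hole 3 (subtracted): ⌀0.8, A = 0.50265 cm², x = 12 cm, Ī = 0.020106 cm⁴.
By symmetry the centroid is at mid-width, x̄ = 8 cm.
Transfer each piece to the centroidal y-axis using Ī + A·d² with d = x − 8:
  plate: d = 0 cm → contributes +1 536 cm⁴
  hole 1: d = -4 cm → contributes −8.0626 cm⁴
  hole 2: d = 0 cm → contributes −0.020106 cm⁴
  hole 3: d = 4 cm → contributes −8.0626 cm⁴
Total I = 1519.9 cm⁴.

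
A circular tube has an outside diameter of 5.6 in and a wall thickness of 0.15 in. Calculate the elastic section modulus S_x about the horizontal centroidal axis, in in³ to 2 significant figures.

Treat the section as a set of non-overlapping primitives; coordinates are from the bounding-box lower-left.
Outer circle: ⌀5.6, A = 24.63 in², y = 2.8 in, Ī = 48.27 in⁴.
Bore (subtracted): ⌀5.3, A = 22.06 in², y = 2.8 in, Ī = 38.73 in⁴.
By symmetry the centroid is at mid-height, ȳ = 2.8 in.
All pieces are centred on the horizontal centroidal axis, so I = ΣĪ (holes subtracted) = 9.543 in⁴.
Extreme fibre distance c = 2.8 in; S = I/c = 3.408 in³.

S_x ≈ 3.4 in³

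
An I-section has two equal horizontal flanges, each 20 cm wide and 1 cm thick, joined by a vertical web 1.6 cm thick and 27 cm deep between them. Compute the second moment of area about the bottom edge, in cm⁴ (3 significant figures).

Break the section into simple shapes (no overlaps), measuring from the bottom-left corner of the bounding box.
Bottom flange: 20 × 1, A = 20 cm², y = 0.5 cm, Ī = 1.6667 cm⁴.
Web: 1.6 × 27, A = 43.2 cm², y = 14.5 cm, Ī = 2624.4 cm⁴.
Top flange: 20 × 1, A = 20 cm², y = 28.5 cm, Ī = 1.6667 cm⁴.
Transfer each piece to the base of the section using Ī + A·d² with d = y − 0:
  bottom flange: d = 0.5 cm → contributes +6.6667 cm⁴
  web: d = 14.5 cm → contributes +11 707 cm⁴
  top flange: d = 28.5 cm → contributes +16 247 cm⁴
Total I = 27 961 cm⁴.

I_base ≈ 2.80 × 10⁴ cm⁴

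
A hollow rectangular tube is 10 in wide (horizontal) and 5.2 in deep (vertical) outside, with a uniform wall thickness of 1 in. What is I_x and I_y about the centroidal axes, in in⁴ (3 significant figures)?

I_x ≈ 95.3 in⁴, I_y ≈ 297 in⁴

Decompose the section into non-overlapping parts with the origin at the bottom-left of its bounding rectangle.
Outer rectangle: 10 × 5.2, A = 52 in², y = 2.6 in, Ī = 117.17 in⁴.
Inner void (subtracted): 8 × 3.2, A = 25.6 in², y = 2.6 in, Ī = 21.845 in⁴.
By symmetry the centroid is at mid-height, ȳ = 2.6 in.
All pieces are centred on the centroidal x-axis, so I = ΣĪ (holes subtracted) = 95.328 in⁴.
Repeating about the centroidal y-axis gives I_y = 296.8 in⁴.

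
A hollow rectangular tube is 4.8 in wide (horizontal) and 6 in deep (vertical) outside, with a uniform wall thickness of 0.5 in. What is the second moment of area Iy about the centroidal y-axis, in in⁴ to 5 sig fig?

Treat the section as a set of non-overlapping primitives; coordinates are from the bounding-box lower-left.
Outer rectangle: 4.8 × 6, A = 28.8 in², x = 2.4 in, Ī = 55.296 in⁴.
Inner void (subtracted): 3.8 × 5, A = 19 in², x = 2.4 in, Ī = 22.86333 in⁴.
By symmetry the centroid is at mid-width, x̄ = 2.4 in.
All pieces are centred on the centroidal y-axis, so I = ΣĪ (holes subtracted) = 32.43267 in⁴.

Iy ≈ 32.433 in⁴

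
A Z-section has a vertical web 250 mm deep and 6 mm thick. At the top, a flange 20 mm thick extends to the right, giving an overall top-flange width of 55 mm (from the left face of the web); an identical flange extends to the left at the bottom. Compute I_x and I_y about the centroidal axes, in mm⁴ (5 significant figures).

Split into non-overlapping primitives; take the origin at the lower-left of the bounding box.
Web: 6 × 250, A = 1 500 mm², y = 125 mm, Ī = 7 812 500 mm⁴.
Top flange (beyond web): 49 × 20, A = 980 mm², y = 240 mm, Ī = 32666.67 mm⁴.
Bottom flange (beyond web): 49 × 20, A = 980 mm², y = 10 mm, Ī = 32666.67 mm⁴.
Centroid: ȳ = ΣA·y / ΣA = 125 mm.
Transfer each piece to the centroidal x-axis using Ī + A·d² with d = y − 125:
  web: d = 0 mm → contributes +7 812 500 mm⁴
  top flange (beyond web): d = 115 mm → contributes +12 993 167 mm⁴
  bottom flange (beyond web): d = -115 mm → contributes +12 993 167 mm⁴
Total I = 33 798 833 mm⁴.
For the y-axis: x̄ = 52 mm.
Repeating about the centroidal y-axis gives I_y = 1 878 913 mm⁴.

I_x ≈ 3.3799 × 10⁷ mm⁴, I_y ≈ 1.8789 × 10⁶ mm⁴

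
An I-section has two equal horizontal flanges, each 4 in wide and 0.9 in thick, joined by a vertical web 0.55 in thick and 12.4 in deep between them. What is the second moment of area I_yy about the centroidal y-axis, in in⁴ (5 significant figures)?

I_yy ≈ 9.7719 in⁴

Decompose the section into non-overlapping parts with the origin at the bottom-left of its bounding rectangle.
Bottom flange: 4 × 0.9, A = 3.6 in², x = 2 in, Ī = 4.8 in⁴.
Web: 0.55 × 12.4, A = 6.82 in², x = 2 in, Ī = 0.1719208 in⁴.
Top flange: 4 × 0.9, A = 3.6 in², x = 2 in, Ī = 4.8 in⁴.
By symmetry the centroid is at mid-width, x̄ = 2 in.
All pieces are centred on the centroidal y-axis, so I = ΣĪ = 9.771921 in⁴.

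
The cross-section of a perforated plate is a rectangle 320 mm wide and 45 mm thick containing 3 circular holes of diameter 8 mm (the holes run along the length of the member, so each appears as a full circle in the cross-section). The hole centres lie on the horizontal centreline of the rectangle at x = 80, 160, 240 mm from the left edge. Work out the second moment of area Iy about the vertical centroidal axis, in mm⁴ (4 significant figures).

Iy ≈ 1.222 × 10⁸ mm⁴

Break the section into simple shapes (no overlaps), measuring from the bottom-left corner of the bounding box.
Plate: 320 × 45, A = 14 400 mm², x = 160 mm, Ī = 122 880 000 mm⁴.
Hole 1 (subtracted): ⌀8, A = 50.2655 mm², x = 80 mm, Ī = 201.062 mm⁴.
Hole 2 (subtracted): ⌀8, A = 50.2655 mm², x = 160 mm, Ī = 201.062 mm⁴.
Hole 3 (subtracted): ⌀8, A = 50.2655 mm², x = 240 mm, Ī = 201.062 mm⁴.
By symmetry the centroid is at mid-width, x̄ = 160 mm.
Transfer each piece to the vertical centroidal axis using Ī + A·d² with d = x − 160:
  plate: d = 0 mm → contributes +122 880 000 mm⁴
  hole 1: d = -80 mm → contributes −321 900 mm⁴
  hole 2: d = 0 mm → contributes −201.062 mm⁴
  hole 3: d = 80 mm → contributes −321 900 mm⁴
Total I = 122 235 999 mm⁴.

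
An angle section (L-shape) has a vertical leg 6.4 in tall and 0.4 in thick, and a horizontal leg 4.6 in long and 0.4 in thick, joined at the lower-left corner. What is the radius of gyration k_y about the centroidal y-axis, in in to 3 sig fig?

k_y ≈ 1.36 in

Treat the section as a set of non-overlapping primitives; coordinates are from the bounding-box lower-left.
Vertical leg: 0.4 × 6.4, A = 2.56 in², x = 0.2 in, Ī = 0.034133 in⁴.
Horizontal leg (remainder): 4.2 × 0.4, A = 1.68 in², x = 2.5 in, Ī = 2.4696 in⁴.
Centroid: x̄ = ΣA·x / ΣA = 1.1113 in.
Transfer each piece to the centroidal y-axis using Ī + A·d² with d = x − 1.1113:
  vertical leg: d = -0.91132 in → contributes +2.1602 in⁴
  horizontal leg (remainder): d = 1.3887 in → contributes +5.7094 in⁴
Total I = 7.8696 in⁴.
Radius of gyration: k = √(I/A) = √(7.8696 / 4.24) = 1.3624 in.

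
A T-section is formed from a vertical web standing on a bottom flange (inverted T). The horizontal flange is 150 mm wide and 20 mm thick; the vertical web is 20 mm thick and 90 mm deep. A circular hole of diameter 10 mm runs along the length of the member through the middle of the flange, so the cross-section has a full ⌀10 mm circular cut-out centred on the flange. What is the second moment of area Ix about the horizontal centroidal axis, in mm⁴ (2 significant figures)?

Ix ≈ 4.7 × 10⁶ mm⁴

Split into non-overlapping primitives; take the origin at the lower-left of the bounding box.
Flange: 150 × 20, A = 3 000 mm², y = 10 mm, Ī = 100 000 mm⁴.
Web: 20 × 90, A = 1 800 mm², y = 65 mm, Ī = 1 215 000 mm⁴.
Hole (subtracted): ⌀10, A = 78.54 mm², y = 10 mm, Ī = 490.9 mm⁴.
Centroid: ȳ = ΣA·y / ΣA = 30.97 mm.
Transfer each piece to the horizontal centroidal axis using Ī + A·d² with d = y − 30.97:
  flange: d = -20.97 mm → contributes +1 418 982 mm⁴
  web: d = 34.03 mm → contributes +3 299 708 mm⁴
  hole: d = -20.97 mm → contributes −35 022 mm⁴
Total I = 4 683 668 mm⁴.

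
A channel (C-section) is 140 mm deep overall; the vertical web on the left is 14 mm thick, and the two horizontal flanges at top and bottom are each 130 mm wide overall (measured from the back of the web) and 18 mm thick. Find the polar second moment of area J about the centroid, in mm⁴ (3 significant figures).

Split into non-overlapping primitives; take the origin at the lower-left of the bounding box.
Web: 14 × 140, A = 1 960 mm², y = 70 mm, Ī = 3 201 333 mm⁴.
Top flange (beyond web): 116 × 18, A = 2 088 mm², y = 131 mm, Ī = 56 376 mm⁴.
Bottom flange (beyond web): 116 × 18, A = 2 088 mm², y = 9 mm, Ī = 56 376 mm⁴.
By symmetry the centroid is at mid-height, ȳ = 70 mm.
Transfer each piece to the centroidal x-axis using Ī + A·d² with d = y − 70:
  web: d = 0 mm → contributes +3 201 333 mm⁴
  top flange (beyond web): d = 61 mm → contributes +7 825 824 mm⁴
  bottom flange (beyond web): d = -61 mm → contributes +7 825 824 mm⁴
Total I = 18 852 981 mm⁴.
For the y-axis: x̄ = 51.237 mm.
Repeating about the centroidal y-axis gives I_y = 10 350 532 mm⁴.
Polar second moment: J = I_x + I_y = 29 203 513 mm⁴.

J ≈ 2.92 × 10⁷ mm⁴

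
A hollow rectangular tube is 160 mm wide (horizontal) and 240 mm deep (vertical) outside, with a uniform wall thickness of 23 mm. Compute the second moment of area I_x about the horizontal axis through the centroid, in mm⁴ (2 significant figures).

I_x ≈ 1.1 × 10⁸ mm⁴

Treat the section as a set of non-overlapping primitives; coordinates are from the bounding-box lower-left.
Outer rectangle: 160 × 240, A = 38 400 mm², y = 120 mm, Ī = 184 320 000 mm⁴.
Inner void (subtracted): 114 × 194, A = 22 116 mm², y = 120 mm, Ī = 69 363 148 mm⁴.
By symmetry the centroid is at mid-height, ȳ = 120 mm.
All pieces are centred on the horizontal axis through the centroid, so I = ΣĪ (holes subtracted) = 114 956 852 mm⁴.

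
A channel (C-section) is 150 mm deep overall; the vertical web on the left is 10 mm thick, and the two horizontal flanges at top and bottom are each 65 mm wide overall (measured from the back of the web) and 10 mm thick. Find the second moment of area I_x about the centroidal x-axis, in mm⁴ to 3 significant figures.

Split into non-overlapping primitives; take the origin at the lower-left of the bounding box.
Web: 10 × 150, A = 1 500 mm², y = 75 mm, Ī = 2 812 500 mm⁴.
Top flange (beyond web): 55 × 10, A = 550 mm², y = 145 mm, Ī = 4583.3 mm⁴.
Bottom flange (beyond web): 55 × 10, A = 550 mm², y = 5 mm, Ī = 4583.3 mm⁴.
By symmetry the centroid is at mid-height, ȳ = 75 mm.
Transfer each piece to the centroidal x-axis using Ī + A·d² with d = y − 75:
  web: d = 0 mm → contributes +2 812 500 mm⁴
  top flange (beyond web): d = 70 mm → contributes +2 699 583 mm⁴
  bottom flange (beyond web): d = -70 mm → contributes +2 699 583 mm⁴
Total I = 8 211 667 mm⁴.

I_x ≈ 8.21 × 10⁶ mm⁴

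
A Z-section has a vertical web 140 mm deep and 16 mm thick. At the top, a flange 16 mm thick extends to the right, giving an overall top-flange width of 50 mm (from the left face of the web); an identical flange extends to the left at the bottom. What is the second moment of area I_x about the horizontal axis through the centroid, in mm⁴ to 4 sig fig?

I_x ≈ 7.864 × 10⁶ mm⁴

Split into non-overlapping primitives; take the origin at the lower-left of the bounding box.
Web: 16 × 140, A = 2 240 mm², y = 70 mm, Ī = 3 658 667 mm⁴.
Top flange (beyond web): 34 × 16, A = 544 mm², y = 132 mm, Ī = 11605.3 mm⁴.
Bottom flange (beyond web): 34 × 16, A = 544 mm², y = 8 mm, Ī = 11605.3 mm⁴.
Centroid: ȳ = ΣA·y / ΣA = 70 mm.
Transfer each piece to the horizontal axis through the centroid using Ī + A·d² with d = y − 70:
  web: d = 0 mm → contributes +3 658 667 mm⁴
  top flange (beyond web): d = 62 mm → contributes +2 102 741 mm⁴
  bottom flange (beyond web): d = -62 mm → contributes +2 102 741 mm⁴
Total I = 7 864 149 mm⁴.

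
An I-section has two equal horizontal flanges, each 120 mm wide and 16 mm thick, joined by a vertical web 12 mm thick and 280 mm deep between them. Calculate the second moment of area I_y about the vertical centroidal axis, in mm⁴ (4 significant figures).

I_y ≈ 4.648 × 10⁶ mm⁴

Decompose the section into non-overlapping parts with the origin at the bottom-left of its bounding rectangle.
Bottom flange: 120 × 16, A = 1 920 mm², x = 60 mm, Ī = 2 304 000 mm⁴.
Web: 12 × 280, A = 3 360 mm², x = 60 mm, Ī = 40 320 mm⁴.
Top flange: 120 × 16, A = 1 920 mm², x = 60 mm, Ī = 2 304 000 mm⁴.
By symmetry the centroid is at mid-width, x̄ = 60 mm.
All pieces are centred on the vertical centroidal axis, so I = ΣĪ = 4 648 320 mm⁴.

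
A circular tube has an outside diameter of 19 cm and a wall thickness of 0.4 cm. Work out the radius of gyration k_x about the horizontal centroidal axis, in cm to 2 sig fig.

Decompose the section into non-overlapping parts with the origin at the bottom-left of its bounding rectangle.
Outer circle: ⌀19, A = 283.5 cm², y = 9.5 cm, Ī = 6 397 cm⁴.
Bore (subtracted): ⌀18.2, A = 260.2 cm², y = 9.5 cm, Ī = 5 386 cm⁴.
By symmetry the centroid is at mid-height, ȳ = 9.5 cm.
All pieces are centred on the horizontal centroidal axis, so I = ΣĪ (holes subtracted) = 1 011 cm⁴.
Radius of gyration: k = √(I/A) = √(1 011 / 23.37) = 6.578 cm.

k_x ≈ 6.6 cm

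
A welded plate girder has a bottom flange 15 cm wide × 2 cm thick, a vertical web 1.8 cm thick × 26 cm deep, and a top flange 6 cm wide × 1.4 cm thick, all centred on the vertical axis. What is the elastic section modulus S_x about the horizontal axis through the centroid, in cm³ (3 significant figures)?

Split into non-overlapping primitives; take the origin at the lower-left of the bounding box.
Bottom plate: 15 × 2, A = 30 cm², y = 1 cm, Ī = 10 cm⁴.
Web plate: 1.8 × 26, A = 46.8 cm², y = 15 cm, Ī = 2636.4 cm⁴.
Top plate: 6 × 1.4, A = 8.4 cm², y = 28.7 cm, Ī = 1.372 cm⁴.
Centroid: ȳ = ΣA·y / ΣA = 11.421 cm.
Transfer each piece to the horizontal axis through the centroid using Ī + A·d² with d = y − 11.421:
  bottom plate: d = -10.421 cm → contributes +3 268 cm⁴
  web plate: d = 3.5789 cm → contributes +3235.8 cm⁴
  top plate: d = 17.279 cm → contributes +2509.3 cm⁴
Total I = 9013.1 cm⁴.
Extreme fibre distance c = 17.979 cm; S = I/c = 501.32 cm³.

S_x ≈ 501 cm³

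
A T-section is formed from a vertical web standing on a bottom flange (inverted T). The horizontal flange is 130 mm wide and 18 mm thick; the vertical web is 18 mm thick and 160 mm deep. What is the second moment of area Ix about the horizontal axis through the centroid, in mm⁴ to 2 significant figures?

Ix ≈ 1.6 × 10⁷ mm⁴

Decompose the section into non-overlapping parts with the origin at the bottom-left of its bounding rectangle.
Flange: 130 × 18, A = 2 340 mm², y = 9 mm, Ī = 63 180 mm⁴.
Web: 18 × 160, A = 2 880 mm², y = 98 mm, Ī = 6 144 000 mm⁴.
Centroid: ȳ = ΣA·y / ΣA = 58.1 mm.
Transfer each piece to the horizontal axis through the centroid using Ī + A·d² with d = y − 58.1:
  flange: d = -49.1 mm → contributes +5 705 268 mm⁴
  web: d = 39.9 mm → contributes +10 728 196 mm⁴
Total I = 16 433 464 mm⁴.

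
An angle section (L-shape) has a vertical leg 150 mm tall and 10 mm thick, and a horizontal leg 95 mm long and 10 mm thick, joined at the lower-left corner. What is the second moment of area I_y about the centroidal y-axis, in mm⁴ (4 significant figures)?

Decompose the section into non-overlapping parts with the origin at the bottom-left of its bounding rectangle.
Vertical leg: 10 × 150, A = 1 500 mm², x = 5 mm, Ī = 12 500 mm⁴.
Horizontal leg (remainder): 85 × 10, A = 850 mm², x = 52.5 mm, Ī = 511 771 mm⁴.
Centroid: x̄ = ΣA·x / ΣA = 22.1809 mm.
Transfer each piece to the centroidal y-axis using Ī + A·d² with d = x − 22.1809:
  vertical leg: d = -17.1809 mm → contributes +455 272 mm⁴
  horizontal leg (remainder): d = 30.3191 mm → contributes +1 293 134 mm⁴
Total I = 1 748 406 mm⁴.

I_y ≈ 1.748 × 10⁶ mm⁴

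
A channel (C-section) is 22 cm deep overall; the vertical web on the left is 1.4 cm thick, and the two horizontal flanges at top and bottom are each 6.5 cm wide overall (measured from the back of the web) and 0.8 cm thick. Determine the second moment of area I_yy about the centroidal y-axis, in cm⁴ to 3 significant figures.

Split into non-overlapping primitives; take the origin at the lower-left of the bounding box.
Web: 1.4 × 22, A = 30.8 cm², x = 0.7 cm, Ī = 5.0307 cm⁴.
Top flange (beyond web): 5.1 × 0.8, A = 4.08 cm², x = 3.95 cm, Ī = 8.8434 cm⁴.
Bottom flange (beyond web): 5.1 × 0.8, A = 4.08 cm², x = 3.95 cm, Ī = 8.8434 cm⁴.
Centroid: x̄ = ΣA·x / ΣA = 1.3807 cm.
Transfer each piece to the centroidal y-axis using Ī + A·d² with d = x − 1.3807:
  web: d = -0.6807 cm → contributes +19.302 cm⁴
  top flange (beyond web): d = 2.5693 cm → contributes +35.777 cm⁴
  bottom flange (beyond web): d = 2.5693 cm → contributes +35.777 cm⁴
Total I = 90.855 cm⁴.

I_yy ≈ 90.9 cm⁴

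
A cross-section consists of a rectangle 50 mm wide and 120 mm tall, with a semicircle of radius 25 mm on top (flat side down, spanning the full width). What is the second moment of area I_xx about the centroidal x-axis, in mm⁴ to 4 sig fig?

Treat the section as a set of non-overlapping primitives; coordinates are from the bounding-box lower-left.
Rectangular body: 50 × 120, A = 6 000 mm², y = 60 mm, Ī = 7 200 000 mm⁴.
Semicircular cap: semicircle r = 25, A = 981.748 mm², y = 130.61 mm, Ī = 42873.8 mm⁴.
Centroid: ȳ = ΣA·y / ΣA = 69.929 mm.
Transfer each piece to the centroidal x-axis using Ī + A·d² with d = y − 69.929:
  rectangular body: d = -9.92897 mm → contributes +7 791 506 mm⁴
  semicircular cap: d = 60.6814 mm → contributes +3 657 893 mm⁴
Total I = 11 449 399 mm⁴.

I_xx ≈ 1.145 × 10⁷ mm⁴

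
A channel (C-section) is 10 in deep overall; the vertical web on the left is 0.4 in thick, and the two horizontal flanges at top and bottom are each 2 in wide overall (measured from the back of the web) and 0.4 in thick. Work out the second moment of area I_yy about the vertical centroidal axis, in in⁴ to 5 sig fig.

Split into non-overlapping primitives; take the origin at the lower-left of the bounding box.
Web: 0.4 × 10, A = 4 in², x = 0.2 in, Ī = 0.05333333 in⁴.
Top flange (beyond web): 1.6 × 0.4, A = 0.64 in², x = 1.2 in, Ī = 0.1365333 in⁴.
Bottom flange (beyond web): 1.6 × 0.4, A = 0.64 in², x = 1.2 in, Ī = 0.1365333 in⁴.
Centroid: x̄ = ΣA·x / ΣA = 0.4424242 in.
Transfer each piece to the vertical centroidal axis using Ī + A·d² with d = x − 0.4424242:
  web: d = -0.2424242 in → contributes +0.2884114 in⁴
  top flange (beyond web): d = 0.7575758 in → contributes +0.5038428 in⁴
  bottom flange (beyond web): d = 0.7575758 in → contributes +0.5038428 in⁴
Total I = 1.296097 in⁴.

I_yy ≈ 1.2961 in⁴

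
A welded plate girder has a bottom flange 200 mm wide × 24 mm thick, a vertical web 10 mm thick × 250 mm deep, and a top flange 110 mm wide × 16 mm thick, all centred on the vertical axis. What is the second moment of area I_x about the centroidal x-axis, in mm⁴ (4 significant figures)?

I_x ≈ 1.147 × 10⁸ mm⁴

Break the section into simple shapes (no overlaps), measuring from the bottom-left corner of the bounding box.
Bottom plate: 200 × 24, A = 4 800 mm², y = 12 mm, Ī = 230 400 mm⁴.
Web plate: 10 × 250, A = 2 500 mm², y = 149 mm, Ī = 13 020 833 mm⁴.
Top plate: 110 × 16, A = 1 760 mm², y = 282 mm, Ī = 37546.7 mm⁴.
Centroid: ȳ = ΣA·y / ΣA = 102.254 mm.
Transfer each piece to the centroidal x-axis using Ī + A·d² with d = y − 102.254:
  bottom plate: d = -90.2539 mm → contributes +39 330 047 mm⁴
  web plate: d = 46.7461 mm → contributes +18 483 837 mm⁴
  top plate: d = 179.746 mm → contributes +56 900 812 mm⁴
Total I = 114 714 696 mm⁴.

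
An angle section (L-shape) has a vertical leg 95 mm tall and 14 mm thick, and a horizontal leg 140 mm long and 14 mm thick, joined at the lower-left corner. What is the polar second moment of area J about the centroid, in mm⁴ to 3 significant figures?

Treat the section as a set of non-overlapping primitives; coordinates are from the bounding-box lower-left.
Vertical leg: 14 × 95, A = 1 330 mm², y = 47.5 mm, Ī = 1 000 271 mm⁴.
Horizontal leg (remainder): 126 × 14, A = 1 764 mm², y = 7 mm, Ī = 28 812 mm⁴.
Centroid: ȳ = ΣA·y / ΣA = 24.41 mm.
Transfer each piece to the centroidal x-axis using Ī + A·d² with d = y − 24.41:
  vertical leg: d = 23.09 mm → contributes +1 709 388 mm⁴
  horizontal leg (remainder): d = -17.41 mm → contributes +563 464 mm⁴
Total I = 2 272 852 mm⁴.
For the y-axis: x̄ = 46.91 mm.
Repeating about the centroidal y-axis gives I_y = 6 071 070 mm⁴.
Polar second moment: J = I_x + I_y = 8 343 922 mm⁴.

J ≈ 8.34 × 10⁶ mm⁴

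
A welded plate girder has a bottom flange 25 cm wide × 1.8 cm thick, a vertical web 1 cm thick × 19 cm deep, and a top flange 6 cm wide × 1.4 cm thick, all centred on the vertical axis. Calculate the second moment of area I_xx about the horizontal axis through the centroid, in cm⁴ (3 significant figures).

I_xx ≈ 4310 cm⁴

Decompose the section into non-overlapping parts with the origin at the bottom-left of its bounding rectangle.
Bottom plate: 25 × 1.8, A = 45 cm², y = 0.9 cm, Ī = 12.15 cm⁴.
Web plate: 1 × 19, A = 19 cm², y = 11.3 cm, Ī = 571.58 cm⁴.
Top plate: 6 × 1.4, A = 8.4 cm², y = 21.5 cm, Ī = 1.372 cm⁴.
Centroid: ȳ = ΣA·y / ΣA = 6.0193 cm.
Transfer each piece to the horizontal axis through the centroid using Ī + A·d² with d = y − 6.0193:
  bottom plate: d = -5.1193 cm → contributes +1191.5 cm⁴
  web plate: d = 5.2807 cm → contributes +1101.4 cm⁴
  top plate: d = 15.481 cm → contributes +2014.4 cm⁴
Total I = 4307.3 cm⁴.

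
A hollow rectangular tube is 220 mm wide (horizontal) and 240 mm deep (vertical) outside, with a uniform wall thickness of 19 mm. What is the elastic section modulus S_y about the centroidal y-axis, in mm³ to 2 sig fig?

Treat the section as a set of non-overlapping primitives; coordinates are from the bounding-box lower-left.
Outer rectangle: 220 × 240, A = 52 800 mm², x = 110 mm, Ī = 212 960 000 mm⁴.
Inner void (subtracted): 182 × 202, A = 36 764 mm², x = 110 mm, Ī = 101 480 895 mm⁴.
By symmetry the centroid is at mid-width, x̄ = 110 mm.
All pieces are centred on the centroidal y-axis, so I = ΣĪ (holes subtracted) = 111 479 105 mm⁴.
Extreme fibre distance c = 110 mm; S = I/c = 1 013 446 mm³.

S_y ≈ 1.0 × 10⁶ mm³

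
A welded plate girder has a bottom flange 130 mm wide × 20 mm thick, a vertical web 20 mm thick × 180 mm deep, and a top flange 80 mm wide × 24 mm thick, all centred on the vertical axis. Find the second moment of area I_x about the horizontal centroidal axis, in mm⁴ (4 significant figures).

I_x ≈ 5.537 × 10⁷ mm⁴

Split into non-overlapping primitives; take the origin at the lower-left of the bounding box.
Bottom plate: 130 × 20, A = 2 600 mm², y = 10 mm, Ī = 86666.7 mm⁴.
Web plate: 20 × 180, A = 3 600 mm², y = 110 mm, Ī = 9 720 000 mm⁴.
Top plate: 80 × 24, A = 1 920 mm², y = 212 mm, Ī = 92 160 mm⁴.
Centroid: ȳ = ΣA·y / ΣA = 102.099 mm.
Transfer each piece to the horizontal centroidal axis using Ī + A·d² with d = y − 102.099:
  bottom plate: d = -92.0985 mm → contributes +22 140 225 mm⁴
  web plate: d = 7.90148 mm → contributes +9 944 760 mm⁴
  top plate: d = 109.901 mm → contributes +23 282 563 mm⁴
Total I = 55 367 548 mm⁴.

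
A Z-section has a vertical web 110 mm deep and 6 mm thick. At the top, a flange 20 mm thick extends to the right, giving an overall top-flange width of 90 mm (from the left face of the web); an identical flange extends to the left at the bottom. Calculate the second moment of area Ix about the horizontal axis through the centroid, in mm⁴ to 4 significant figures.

Treat the section as a set of non-overlapping primitives; coordinates are from the bounding-box lower-left.
Web: 6 × 110, A = 660 mm², y = 55 mm, Ī = 665 500 mm⁴.
Top flange (beyond web): 84 × 20, A = 1 680 mm², y = 100 mm, Ī = 56 000 mm⁴.
Bottom flange (beyond web): 84 × 20, A = 1 680 mm², y = 10 mm, Ī = 56 000 mm⁴.
Centroid: ȳ = ΣA·y / ΣA = 55 mm.
Transfer each piece to the horizontal axis through the centroid using Ī + A·d² with d = y − 55:
  web: d = 0 mm → contributes +665 500 mm⁴
  top flange (beyond web): d = 45 mm → contributes +3 458 000 mm⁴
  bottom flange (beyond web): d = -45 mm → contributes +3 458 000 mm⁴
Total I = 7 581 500 mm⁴.

Ix ≈ 7.582 × 10⁶ mm⁴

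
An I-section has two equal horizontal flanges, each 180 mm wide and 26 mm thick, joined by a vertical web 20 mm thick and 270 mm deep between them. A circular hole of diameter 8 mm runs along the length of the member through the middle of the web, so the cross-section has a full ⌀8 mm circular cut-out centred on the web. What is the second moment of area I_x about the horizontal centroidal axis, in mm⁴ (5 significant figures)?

Treat the section as a set of non-overlapping primitives; coordinates are from the bounding-box lower-left.
Bottom flange: 180 × 26, A = 4 680 mm², y = 13 mm, Ī = 263 640 mm⁴.
Web: 20 × 270, A = 5 400 mm², y = 161 mm, Ī = 32 805 000 mm⁴.
Top flange: 180 × 26, A = 4 680 mm², y = 309 mm, Ī = 263 640 mm⁴.
Hole (subtracted): ⌀8, A = 50.26548 mm², y = 161 mm, Ī = 201.0619 mm⁴.
By symmetry the centroid is at mid-height, ȳ = 161 mm.
Transfer each piece to the horizontal centroidal axis using Ī + A·d² with d = y − 161:
  bottom flange: d = -148 mm → contributes +102 774 360 mm⁴
  web: d = 0 mm → contributes +32 805 000 mm⁴
  top flange: d = 148 mm → contributes +102 774 360 mm⁴
  hole: d = 0 mm → contributes −201.0619 mm⁴
Total I = 238 353 519 mm⁴.

I_x ≈ 2.3835 × 10⁸ mm⁴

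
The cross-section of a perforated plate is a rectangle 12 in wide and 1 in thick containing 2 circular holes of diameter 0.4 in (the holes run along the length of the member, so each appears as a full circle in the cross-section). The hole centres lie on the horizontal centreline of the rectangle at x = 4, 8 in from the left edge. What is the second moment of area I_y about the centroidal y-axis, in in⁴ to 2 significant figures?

I_y ≈ 140 in⁴

Split into non-overlapping primitives; take the origin at the lower-left of the bounding box.
Plate: 12 × 1, A = 12 in², x = 6 in, Ī = 144 in⁴.
Hole 1 (subtracted): ⌀0.4, A = 0.1257 in², x = 4 in, Ī = 0.001257 in⁴.
Hole 2 (subtracted): ⌀0.4, A = 0.1257 in², x = 8 in, Ī = 0.001257 in⁴.
By symmetry the centroid is at mid-width, x̄ = 6 in.
Transfer each piece to the centroidal y-axis using Ī + A·d² with d = x − 6:
  plate: d = 0 in → contributes +144 in⁴
  hole 1: d = -2 in → contributes −0.5039 in⁴
  hole 2: d = 2 in → contributes −0.5039 in⁴
Total I = 143 in⁴.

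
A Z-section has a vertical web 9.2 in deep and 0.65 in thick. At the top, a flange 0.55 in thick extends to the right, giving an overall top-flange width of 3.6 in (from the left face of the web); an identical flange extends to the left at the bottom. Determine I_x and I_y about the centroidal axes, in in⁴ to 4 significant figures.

Split into non-overlapping primitives; take the origin at the lower-left of the bounding box.
Web: 0.65 × 9.2, A = 5.98 in², y = 4.6 in, Ī = 42.1789 in⁴.
Top flange (beyond web): 2.95 × 0.55, A = 1.6225 in², y = 8.925 in, Ī = 0.0409005 in⁴.
Bottom flange (beyond web): 2.95 × 0.55, A = 1.6225 in², y = 0.275 in, Ī = 0.0409005 in⁴.
Centroid: ȳ = ΣA·y / ΣA = 4.6 in.
Transfer each piece to the centroidal x-axis using Ī + A·d² with d = y − 4.6:
  web: d = 0 in → contributes +42.1789 in⁴
  top flange (beyond web): d = 4.325 in → contributes +30.3908 in⁴
  bottom flange (beyond web): d = -4.325 in → contributes +30.3908 in⁴
Total I = 102.96 in⁴.
For the y-axis: x̄ = 3.275 in.
Repeating about the centroidal y-axis gives I_y = 13.0776 in⁴.

I_x ≈ 103.0 in⁴, I_y ≈ 13.08 in⁴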